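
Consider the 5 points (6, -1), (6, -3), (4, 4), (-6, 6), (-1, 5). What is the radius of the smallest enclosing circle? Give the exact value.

A smallest enclosing disk is always determined by at most three of the input points on its boundary.
The farthest pair is (6, -3)–(-6, 6) with squared distance 225. The circle on this segment as diameter has centre (0, 1.5) and r² = 225/4 = 56.25.
Check (6, -1): distance² to centre = 42.25 ≤ 56.25, so it lies inside.
All remaining points lie in this disk, and no smaller disk contains both endpoints, so this is the minimum enclosing circle.
r = √(56.25) = 7.5.

7.5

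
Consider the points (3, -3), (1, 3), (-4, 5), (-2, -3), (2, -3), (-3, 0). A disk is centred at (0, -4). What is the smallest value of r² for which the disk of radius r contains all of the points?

The required radius is the distance from (0, -4) to the farthest point.
Squared distances: 10, 50, 97, 5, 5, 25.
Maximum is 97, attained at (-4, 5).

97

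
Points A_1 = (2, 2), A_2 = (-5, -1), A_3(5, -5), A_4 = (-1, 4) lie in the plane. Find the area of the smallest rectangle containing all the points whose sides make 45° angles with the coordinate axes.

In coordinates u = x + y, v = x − y the rectangle is axis-aligned; the map (x,y)→(u,v) scales areas by 2.
u-values: 4, -6, 0, 3; range = 4 − (-6) = 10.
v-values: 0, -4, 10, -5; range = 10 − (-5) = 15.
Area = (10 × 15) / 2 = 75.

75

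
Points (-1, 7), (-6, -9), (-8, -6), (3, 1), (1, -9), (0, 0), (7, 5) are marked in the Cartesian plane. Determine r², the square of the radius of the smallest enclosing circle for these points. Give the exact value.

91.25

The farthest pair is (-6, -9)–(7, 5) with squared distance 365. The circle on this segment as diameter has centre (0.5, -2) and r² = 365/4 = 91.25.
Check (-1, 7): distance² to centre = 83.25 ≤ 91.25, so it lies inside.
All remaining points lie in this disk, and no smaller disk contains both endpoints, so this is the minimum enclosing circle.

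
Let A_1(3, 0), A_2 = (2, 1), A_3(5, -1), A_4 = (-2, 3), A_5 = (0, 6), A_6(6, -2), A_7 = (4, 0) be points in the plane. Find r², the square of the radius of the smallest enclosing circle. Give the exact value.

The minimum enclosing circle is determined by three boundary points: A_4, A_5, A_6.
Their circumcentre is (49/17, 65/34) with r² = 28925/1156.
The farthest remaining point A_3 is at distance² 14985/1156 ≤ 28925/1156.

28925/1156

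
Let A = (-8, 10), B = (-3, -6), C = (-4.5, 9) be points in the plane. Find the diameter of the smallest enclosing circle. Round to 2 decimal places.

16.76

Side lengths²: AB² = 281, AC² = 13.25, BC² = 227.25.
Since AB² = 281 ≥ 227.25 + 13.25 = 240.5, the angle opposite AB is not acute, so the smallest enclosing circle has AB as diameter.
Centre = midpoint of AB = (-5.5, 2), r² = 281/4 = 70.25.
Diameter = 2r = 2√(70.25) ≈ 16.76.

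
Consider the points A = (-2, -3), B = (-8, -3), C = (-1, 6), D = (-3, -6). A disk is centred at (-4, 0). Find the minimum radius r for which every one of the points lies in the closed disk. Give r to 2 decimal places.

The required radius is the distance from (-4, 0) to the farthest point.
Squared distances: 13, 25, 45, 37.
Maximum is 45, attained at C.
r = √45 ≈ 6.71.

6.71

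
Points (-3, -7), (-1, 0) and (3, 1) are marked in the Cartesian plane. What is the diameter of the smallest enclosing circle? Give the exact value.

Call the three points A, B, C in the order given.
Side lengths²: AB² = 53, AC² = 100, BC² = 17.
Since AC² = 100 ≥ 53 + 17 = 70, the angle opposite AC is not acute, so the smallest enclosing circle has AC as diameter.
Centre = midpoint of AC = (0, -3), r² = 100/4 = 25.
Diameter = 2r = 2√25 = 10.

10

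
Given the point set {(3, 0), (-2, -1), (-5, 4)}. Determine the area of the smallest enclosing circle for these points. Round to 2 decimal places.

Call the three points A, B, C in the order given.
Side lengths²: AB² = 26, AC² = 80, BC² = 34.
Since AC² = 80 ≥ 34 + 26 = 60, the angle opposite AC is not acute, so the smallest enclosing circle has AC as diameter.
Centre = midpoint of AC = (-1, 2), r² = 80/4 = 20.
Area = π·r² = π·20 ≈ 62.83.

62.83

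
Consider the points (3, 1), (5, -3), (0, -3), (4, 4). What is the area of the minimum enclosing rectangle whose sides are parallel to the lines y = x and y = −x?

In coordinates u = x + y, v = x − y the rectangle is axis-aligned; the map (x,y)→(u,v) scales areas by 2.
u-values: 4, 2, -3, 8; range = 8 − (-3) = 11.
v-values: 2, 8, 3, 0; range = 8 − 0 = 8.
Area = (11 × 8) / 2 = 44.

44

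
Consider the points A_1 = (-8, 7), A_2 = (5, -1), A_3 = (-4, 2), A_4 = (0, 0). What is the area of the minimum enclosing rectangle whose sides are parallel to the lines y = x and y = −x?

In coordinates u = x + y, v = x − y the rectangle is axis-aligned; the map (x,y)→(u,v) scales areas by 2.
u-values: -1, 4, -2, 0; range = 4 − (-2) = 6.
v-values: -15, 6, -6, 0; range = 6 − (-15) = 21.
Area = (6 × 21) / 2 = 63.

63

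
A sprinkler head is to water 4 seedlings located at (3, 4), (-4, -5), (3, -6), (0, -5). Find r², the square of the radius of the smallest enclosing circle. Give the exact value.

1625/49

The minimum enclosing circle is determined by three boundary points: (3, 4), (-4, -5), (3, -6).
Their circumcentre is (1/7, -1) with r² = 1625/49.
The farthest remaining point (0, -5) is at distance² 785/49 ≤ 1625/49.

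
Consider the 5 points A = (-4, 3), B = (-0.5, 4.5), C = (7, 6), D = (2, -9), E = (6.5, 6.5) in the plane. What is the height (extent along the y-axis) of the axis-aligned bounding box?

15.5

max y = 6.5, min y = -9, so height = 15.5.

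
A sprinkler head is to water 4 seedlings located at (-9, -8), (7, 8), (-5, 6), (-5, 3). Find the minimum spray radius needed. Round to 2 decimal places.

11.31

A smallest enclosing disk is always determined by at most three of the input points on its boundary.
The farthest pair is (-9, -8)–(7, 8) with squared distance 512. The circle on this segment as diameter has centre (-1, 0) and r² = 512/4 = 128.
Check (-5, 6): distance² to centre = 52 ≤ 128, so it lies inside.
All remaining points lie in this disk, and no smaller disk contains both endpoints, so this is the minimum enclosing circle.
r = √128 ≈ 11.31.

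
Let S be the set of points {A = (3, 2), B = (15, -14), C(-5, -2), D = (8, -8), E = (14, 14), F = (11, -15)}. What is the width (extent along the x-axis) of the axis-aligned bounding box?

20

max x = 15, min x = -5, so width = 20.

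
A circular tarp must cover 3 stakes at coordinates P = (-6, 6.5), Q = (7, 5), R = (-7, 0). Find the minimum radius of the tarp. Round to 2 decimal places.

7.43

Side lengths²: PQ² = 171.25, PR² = 43.25, QR² = 221.
Since QR² = 221 ≥ 171.25 + 43.25 = 214.5, the angle opposite QR is not acute, so the smallest enclosing circle has QR as diameter.
Centre = midpoint of QR = (0, 2.5), r² = 221/4 = 55.25.
r = √(55.25) ≈ 7.43.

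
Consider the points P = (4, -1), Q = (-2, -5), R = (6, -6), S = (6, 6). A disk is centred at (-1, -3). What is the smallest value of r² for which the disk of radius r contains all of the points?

130

The required radius is the distance from (-1, -3) to the farthest point.
Squared distances: 29, 5, 58, 130.
Maximum is 130, attained at S.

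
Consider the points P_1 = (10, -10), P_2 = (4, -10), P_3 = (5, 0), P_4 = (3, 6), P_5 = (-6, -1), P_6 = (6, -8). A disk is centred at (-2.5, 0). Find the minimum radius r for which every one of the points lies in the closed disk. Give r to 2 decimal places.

16.01

The required radius is the distance from (-2.5, 0) to the farthest point.
Squared distances: 256.25, 142.25, 56.25, 66.25, 13.25, 136.25.
Maximum is 256.25, attained at P_1.
r = √(256.25) ≈ 16.01.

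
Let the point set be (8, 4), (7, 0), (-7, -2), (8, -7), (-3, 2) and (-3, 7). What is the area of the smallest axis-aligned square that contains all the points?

The bounding box has width 15 and height 14.
An axis-aligned square enclosing the set must have side ≥ max(width, height).
So the minimum side is max(15, 14) = 15.
Area = 15² = 225.

225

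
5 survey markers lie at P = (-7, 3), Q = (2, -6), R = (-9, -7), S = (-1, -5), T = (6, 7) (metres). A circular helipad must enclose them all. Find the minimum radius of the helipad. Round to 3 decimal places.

A smallest enclosing disk is always determined by at most three of the input points on its boundary.
The farthest pair is R–T with squared distance 421. The circle on this segment as diameter has centre (-1.5, 0) and r² = 421/4 = 105.25.
Check P: distance² to centre = 39.25 ≤ 105.25, so it lies inside.
All remaining points lie in this disk, and no smaller disk contains both endpoints, so this is the minimum enclosing circle.
r = √(105.25) ≈ 10.259.

10.259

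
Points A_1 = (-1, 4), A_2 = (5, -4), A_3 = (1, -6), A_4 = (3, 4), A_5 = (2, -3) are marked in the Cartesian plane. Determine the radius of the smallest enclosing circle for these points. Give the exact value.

5.2

The minimum enclosing circle of a finite set is fixed by two of the points (as a diameter) or three (as a circumcircle).
The minimum enclosing circle is determined by three boundary points: A_1, A_3, A_4.
Their circumcentre is (1, -0.8) with r² = 27.04.
The farthest remaining point A_2 is at distance² 26.24 ≤ 27.04.
r = √(27.04) = 5.2.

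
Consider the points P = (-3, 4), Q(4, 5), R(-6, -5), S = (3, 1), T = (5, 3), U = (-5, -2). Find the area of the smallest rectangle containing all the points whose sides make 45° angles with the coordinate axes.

In coordinates u = x + y, v = x − y the rectangle is axis-aligned; the map (x,y)→(u,v) scales areas by 2.
u-values: 1, 9, -11, 4, 8, -7; range = 9 − (-11) = 20.
v-values: -7, -1, -1, 2, 2, -3; range = 2 − (-7) = 9.
Area = (20 × 9) / 2 = 90.

90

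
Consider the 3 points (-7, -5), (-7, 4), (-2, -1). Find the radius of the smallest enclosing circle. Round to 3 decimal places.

Call the three points A, B, C in the order given.
Side lengths²: AB² = 81, AC² = 41, BC² = 50.
Since AB² = 81 < 50 + 41 = 91, the triangle is acute, so the smallest enclosing circle is the circumcircle.
Circumcentre = (-6.5, -0.5), r² = 20.5.
r = √(20.5) ≈ 4.528.

4.528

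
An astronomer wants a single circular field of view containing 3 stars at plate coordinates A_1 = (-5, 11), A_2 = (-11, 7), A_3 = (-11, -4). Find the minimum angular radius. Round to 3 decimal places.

Side lengths²: A_1A_2² = 52, A_1A_3² = 261, A_2A_3² = 121.
Since A_1A_3² = 261 ≥ 121 + 52 = 173, the angle opposite A_1A_3 is not acute, so the smallest enclosing circle has A_1A_3 as diameter.
Centre = midpoint of A_1A_3 = (-8, 3.5), r² = 261/4 = 65.25.
r = √(65.25) ≈ 8.078.

8.078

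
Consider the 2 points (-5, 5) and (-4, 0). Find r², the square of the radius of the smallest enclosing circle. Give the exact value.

6.5

The smallest circle enclosing two points has them as diameter endpoints.
Centre = midpoint = (-4.5, 2.5); r² = |(-5, 5)−(-4, 0)|²/4 = 26/4 = 6.5.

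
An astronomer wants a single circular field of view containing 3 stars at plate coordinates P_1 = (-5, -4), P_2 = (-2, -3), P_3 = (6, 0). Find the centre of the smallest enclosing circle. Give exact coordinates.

(0.5, -2)

Side lengths²: P_1P_2² = 10, P_1P_3² = 137, P_2P_3² = 73.
Since P_1P_3² = 137 ≥ 73 + 10 = 83, the angle opposite P_1P_3 is not acute, so the smallest enclosing circle has P_1P_3 as diameter.
Centre = midpoint of P_1P_3 = (0.5, -2), r² = 137/4 = 34.25.
Centre = (0.5, -2).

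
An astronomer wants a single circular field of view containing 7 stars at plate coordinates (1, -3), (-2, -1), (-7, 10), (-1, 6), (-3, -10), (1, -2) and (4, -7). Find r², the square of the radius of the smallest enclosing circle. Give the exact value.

By Welzl's lemma the MEC is supported by two points (diametrically opposite) or three points (on a circumcircle).
The minimum enclosing circle is determined by three boundary points: (-7, 10), (-3, -10), (4, -7).
Their circumcentre is (-125/38, 13/38) with r² = 77285/722.
The farthest remaining point (-1, 6) is at distance² 26897/722 ≤ 77285/722.

77285/722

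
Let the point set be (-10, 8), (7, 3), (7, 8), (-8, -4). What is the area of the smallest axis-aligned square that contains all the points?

289

The bounding box has width 17 and height 12.
An axis-aligned square enclosing the set must have side ≥ max(width, height).
So the minimum side is max(17, 12) = 17.
Area = 17² = 289.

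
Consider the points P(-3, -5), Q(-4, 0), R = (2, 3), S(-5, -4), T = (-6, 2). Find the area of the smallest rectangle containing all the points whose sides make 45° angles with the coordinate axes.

70

In coordinates u = x + y, v = x − y the rectangle is axis-aligned; the map (x,y)→(u,v) scales areas by 2.
u-values: -8, -4, 5, -9, -4; range = 5 − (-9) = 14.
v-values: 2, -4, -1, -1, -8; range = 2 − (-8) = 10.
Area = (14 × 10) / 2 = 70.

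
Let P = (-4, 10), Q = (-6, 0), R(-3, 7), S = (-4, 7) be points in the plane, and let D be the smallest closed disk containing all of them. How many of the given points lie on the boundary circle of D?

A smallest enclosing disk is always determined by at most three of the input points on its boundary.
The farthest pair is P–Q with squared distance 104. The circle on this segment as diameter has centre (-5, 5) and r² = 104/4 = 26.
Check R: distance² to centre = 8 ≤ 26, so it lies inside.
All remaining points lie in this disk, and no smaller disk contains both endpoints, so this is the minimum enclosing circle.
The points at distance exactly r from the centre are P, Q — 2 points.

2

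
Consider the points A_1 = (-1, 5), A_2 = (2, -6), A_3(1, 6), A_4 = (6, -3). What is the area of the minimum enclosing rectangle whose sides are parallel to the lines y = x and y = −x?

82.5

In coordinates u = x + y, v = x − y the rectangle is axis-aligned; the map (x,y)→(u,v) scales areas by 2.
u-values: 4, -4, 7, 3; range = 7 − (-4) = 11.
v-values: -6, 8, -5, 9; range = 9 − (-6) = 15.
Area = (11 × 15) / 2 = 82.5.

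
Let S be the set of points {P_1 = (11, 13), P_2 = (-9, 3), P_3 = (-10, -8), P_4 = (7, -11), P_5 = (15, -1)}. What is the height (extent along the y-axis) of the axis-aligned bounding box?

24

max y = 13, min y = -11, so height = 24.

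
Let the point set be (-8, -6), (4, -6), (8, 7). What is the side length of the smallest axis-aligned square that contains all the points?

16

The bounding box has width 16 and height 13.
An axis-aligned square enclosing the set must have side ≥ max(width, height).
So the minimum side is max(16, 13) = 16.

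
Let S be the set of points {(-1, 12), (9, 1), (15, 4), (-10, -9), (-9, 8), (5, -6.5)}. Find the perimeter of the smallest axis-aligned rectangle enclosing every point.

92

Width = max x − min x = 15 − (-10) = 25.
Height = max y − min y = 12 − (-9) = 21.
Perimeter = 2(25 + 21) = 92.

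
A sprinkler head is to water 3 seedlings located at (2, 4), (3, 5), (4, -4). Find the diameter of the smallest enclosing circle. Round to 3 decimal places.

Call the three points A, B, C in the order given.
Side lengths²: AB² = 2, AC² = 68, BC² = 82.
Since BC² = 82 ≥ 68 + 2 = 70, the angle opposite BC is not acute, so the smallest enclosing circle has BC as diameter.
Centre = midpoint of BC = (3.5, 0.5), r² = 82/4 = 20.5.
Diameter = 2r = 2√(20.5) ≈ 9.055.

9.055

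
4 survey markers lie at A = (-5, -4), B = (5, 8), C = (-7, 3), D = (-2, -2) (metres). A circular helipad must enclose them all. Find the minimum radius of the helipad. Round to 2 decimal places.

7.81

The farthest pair is A–B with squared distance 244. The circle on this segment as diameter has centre (0, 2) and r² = 244/4 = 61.
Check C: distance² to centre = 50 ≤ 61, so it lies inside.
All remaining points lie in this disk, and no smaller disk contains both endpoints, so this is the minimum enclosing circle.
r = √61 ≈ 7.81.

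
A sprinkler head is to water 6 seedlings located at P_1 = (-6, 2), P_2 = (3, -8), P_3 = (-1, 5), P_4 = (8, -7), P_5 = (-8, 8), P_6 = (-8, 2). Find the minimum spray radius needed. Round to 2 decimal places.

10.97

The minimum enclosing circle of a finite set is fixed by two of the points (as a diameter) or three (as a circumcircle).
The farthest pair is P_4–P_5 with squared distance 481. The circle on this segment as diameter has centre (0, 0.5) and r² = 481/4 = 120.25.
Check P_1: distance² to centre = 38.25 ≤ 120.25, so it lies inside.
All remaining points lie in this disk, and no smaller disk contains both endpoints, so this is the minimum enclosing circle.
r = √(120.25) ≈ 10.97.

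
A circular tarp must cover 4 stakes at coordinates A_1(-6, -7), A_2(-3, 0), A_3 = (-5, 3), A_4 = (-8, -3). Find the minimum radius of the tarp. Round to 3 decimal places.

5.025

The farthest pair is A_1–A_3 with squared distance 101. The circle on this segment as diameter has centre (-5.5, -2) and r² = 101/4 = 25.25.
Check A_2: distance² to centre = 10.25 ≤ 25.25, so it lies inside.
All remaining points lie in this disk, and no smaller disk contains both endpoints, so this is the minimum enclosing circle.
r = √(25.25) ≈ 5.025.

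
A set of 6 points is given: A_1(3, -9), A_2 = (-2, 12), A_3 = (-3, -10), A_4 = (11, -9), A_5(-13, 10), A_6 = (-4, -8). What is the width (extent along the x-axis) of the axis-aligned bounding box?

max x = 11, min x = -13, so width = 24.

24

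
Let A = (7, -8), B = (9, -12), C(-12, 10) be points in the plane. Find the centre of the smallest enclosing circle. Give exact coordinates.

(-1.5, -1)

Side lengths²: AB² = 20, AC² = 685, BC² = 925.
Since BC² = 925 ≥ 685 + 20 = 705, the angle opposite BC is not acute, so the smallest enclosing circle has BC as diameter.
Centre = midpoint of BC = (-1.5, -1), r² = 925/4 = 231.25.
Centre = (-1.5, -1).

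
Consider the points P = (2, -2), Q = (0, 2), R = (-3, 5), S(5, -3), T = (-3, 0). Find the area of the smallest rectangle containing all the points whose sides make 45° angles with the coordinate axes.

In coordinates u = x + y, v = x − y the rectangle is axis-aligned; the map (x,y)→(u,v) scales areas by 2.
u-values: 0, 2, 2, 2, -3; range = 2 − (-3) = 5.
v-values: 4, -2, -8, 8, -3; range = 8 − (-8) = 16.
Area = (5 × 16) / 2 = 40.

40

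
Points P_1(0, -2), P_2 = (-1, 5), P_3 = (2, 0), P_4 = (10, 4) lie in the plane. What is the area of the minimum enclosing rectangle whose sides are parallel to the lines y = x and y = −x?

96

In coordinates u = x + y, v = x − y the rectangle is axis-aligned; the map (x,y)→(u,v) scales areas by 2.
u-values: -2, 4, 2, 14; range = 14 − (-2) = 16.
v-values: 2, -6, 2, 6; range = 6 − (-6) = 12.
Area = (16 × 12) / 2 = 96.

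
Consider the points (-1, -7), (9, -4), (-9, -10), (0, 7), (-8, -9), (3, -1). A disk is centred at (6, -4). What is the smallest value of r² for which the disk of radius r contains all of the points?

261

The required radius is the distance from (6, -4) to the farthest point.
Squared distances: 58, 9, 261, 157, 221, 18.
Maximum is 261, attained at (-9, -10).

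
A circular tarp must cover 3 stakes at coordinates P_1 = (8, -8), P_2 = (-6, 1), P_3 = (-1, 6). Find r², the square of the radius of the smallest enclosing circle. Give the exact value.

76729/1058

Side lengths²: P_1P_2² = 277, P_1P_3² = 277, P_2P_3² = 50.
Since P_1P_3² = 277 < 277 + 50 = 327, the triangle is acute, so the smallest enclosing circle is the circumcircle.
Circumcentre = (91/46, -91/46), r² = 76729/1058.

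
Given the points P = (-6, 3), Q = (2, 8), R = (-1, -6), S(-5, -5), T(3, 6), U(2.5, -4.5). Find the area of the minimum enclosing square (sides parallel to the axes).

The bounding box has width 9 and height 14.
An axis-aligned square enclosing the set must have side ≥ max(width, height).
So the minimum side is max(9, 14) = 14.
Area = 14² = 196.

196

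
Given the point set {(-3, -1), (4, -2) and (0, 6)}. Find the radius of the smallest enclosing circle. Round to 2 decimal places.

4.63

Call the three points A, B, C in the order given.
Side lengths²: AB² = 50, AC² = 58, BC² = 80.
Since BC² = 80 < 58 + 50 = 108, the triangle is acute, so the smallest enclosing circle is the circumcircle.
Circumcentre = (12/13, 19/13), r² = 3625/169.
r = √(3625/169) ≈ 4.63.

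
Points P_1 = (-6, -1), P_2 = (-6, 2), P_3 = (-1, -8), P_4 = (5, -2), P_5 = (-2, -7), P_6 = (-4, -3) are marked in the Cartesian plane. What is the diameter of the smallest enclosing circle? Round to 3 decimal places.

The minimum enclosing circle of a finite set is fixed by two of the points (as a diameter) or three (as a circumcircle).
The minimum enclosing circle is determined by three boundary points: P_2, P_3, P_4.
Their circumcentre is (-7/6, -11/6) with r² = 685/18.
The farthest remaining point P_5 is at distance² 493/18 ≤ 685/18.
Diameter = 2r = 2√(685/18) ≈ 12.338.

12.338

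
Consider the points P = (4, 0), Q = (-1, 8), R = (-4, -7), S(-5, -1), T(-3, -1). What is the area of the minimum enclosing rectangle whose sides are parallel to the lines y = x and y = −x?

117

In coordinates u = x + y, v = x − y the rectangle is axis-aligned; the map (x,y)→(u,v) scales areas by 2.
u-values: 4, 7, -11, -6, -4; range = 7 − (-11) = 18.
v-values: 4, -9, 3, -4, -2; range = 4 − (-9) = 13.
Area = (18 × 13) / 2 = 117.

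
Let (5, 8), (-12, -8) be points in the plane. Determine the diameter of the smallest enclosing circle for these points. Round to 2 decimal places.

23.35

The smallest circle enclosing two points has them as diameter endpoints.
Centre = midpoint = (-3.5, 0); r² = |(5, 8)−(-12, -8)|²/4 = 545/4 = 136.25.
Diameter = 2r = 2√(136.25) ≈ 23.35.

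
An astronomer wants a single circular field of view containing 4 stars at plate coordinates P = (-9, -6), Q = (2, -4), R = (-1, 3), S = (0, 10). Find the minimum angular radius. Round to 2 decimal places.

By Welzl's lemma the MEC is supported by two points (diametrically opposite) or three points (on a circumcircle).
The farthest pair is P–S with squared distance 337. The circle on this segment as diameter has centre (-4.5, 2) and r² = 337/4 = 84.25.
Check Q: distance² to centre = 78.25 ≤ 84.25, so it lies inside.
All remaining points lie in this disk, and no smaller disk contains both endpoints, so this is the minimum enclosing circle.
r = √(84.25) ≈ 9.18.

9.18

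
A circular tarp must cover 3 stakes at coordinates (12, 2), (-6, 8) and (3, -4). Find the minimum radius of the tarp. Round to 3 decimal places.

9.487

Call the three points A, B, C in the order given.
Side lengths²: AB² = 360, AC² = 117, BC² = 225.
Since AB² = 360 ≥ 225 + 117 = 342, the angle opposite AB is not acute, so the smallest enclosing circle has AB as diameter.
Centre = midpoint of AB = (3, 5), r² = 360/4 = 90.
r = √90 ≈ 9.487.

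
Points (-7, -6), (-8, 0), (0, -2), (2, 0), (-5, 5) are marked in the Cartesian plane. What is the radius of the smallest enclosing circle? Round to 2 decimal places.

The minimum enclosing circle of a finite set is fixed by two of the points (as a diameter) or three (as a circumcircle).
The minimum enclosing circle is determined by three boundary points: (-7, -6), (2, 0), (-5, 5).
Their circumcentre is (-227/58, -51/58) with r² = 60125/1682.
The farthest remaining point (-8, 0) is at distance² 29385/1682 ≤ 60125/1682.
r = √(60125/1682) ≈ 5.98.

5.98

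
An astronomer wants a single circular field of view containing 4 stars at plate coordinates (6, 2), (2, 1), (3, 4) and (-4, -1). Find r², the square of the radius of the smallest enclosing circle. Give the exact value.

27.25

By Welzl's lemma the MEC is supported by two points (diametrically opposite) or three points (on a circumcircle).
The farthest pair is (6, 2)–(-4, -1) with squared distance 109. The circle on this segment as diameter has centre (1, 0.5) and r² = 109/4 = 27.25.
Check (2, 1): distance² to centre = 1.25 ≤ 27.25, so it lies inside.
All remaining points lie in this disk, and no smaller disk contains both endpoints, so this is the minimum enclosing circle.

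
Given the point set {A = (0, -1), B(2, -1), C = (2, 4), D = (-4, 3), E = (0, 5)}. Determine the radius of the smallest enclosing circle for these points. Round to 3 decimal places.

The minimum enclosing circle of a finite set is fixed by two of the points (as a diameter) or three (as a circumcircle).
The minimum enclosing circle is determined by three boundary points: B, C, D.
Their circumcentre is (-2/3, 1.5) with r² = 481/36.
The farthest remaining point E is at distance² 457/36 ≤ 481/36.
r = √(481/36) ≈ 3.655.

3.655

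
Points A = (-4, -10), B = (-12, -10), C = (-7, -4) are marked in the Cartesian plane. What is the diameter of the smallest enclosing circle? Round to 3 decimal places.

8.732

Side lengths²: AB² = 64, AC² = 45, BC² = 61.
Since AB² = 64 < 61 + 45 = 106, the triangle is acute, so the smallest enclosing circle is the circumcircle.
Circumcentre = (-8, -8.25), r² = 19.0625.
Diameter = 2r = 2√(19.0625) ≈ 8.732.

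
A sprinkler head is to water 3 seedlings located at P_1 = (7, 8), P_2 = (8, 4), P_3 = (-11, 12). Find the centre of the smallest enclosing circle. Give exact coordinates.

Side lengths²: P_1P_2² = 17, P_1P_3² = 340, P_2P_3² = 425.
Since P_2P_3² = 425 ≥ 340 + 17 = 357, the angle opposite P_2P_3 is not acute, so the smallest enclosing circle has P_2P_3 as diameter.
Centre = midpoint of P_2P_3 = (-1.5, 8), r² = 425/4 = 106.25.
Centre = (-1.5, 8).

(-1.5, 8)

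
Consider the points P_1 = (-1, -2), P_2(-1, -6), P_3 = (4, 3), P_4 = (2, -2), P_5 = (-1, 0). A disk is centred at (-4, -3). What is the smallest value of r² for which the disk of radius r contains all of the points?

The required radius is the distance from (-4, -3) to the farthest point.
Squared distances: 10, 18, 100, 37, 18.
Maximum is 100, attained at P_3.

100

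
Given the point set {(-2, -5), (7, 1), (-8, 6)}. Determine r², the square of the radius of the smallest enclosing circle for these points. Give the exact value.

10205/162

Call the three points A, B, C in the order given.
Side lengths²: AB² = 117, AC² = 157, BC² = 250.
Since BC² = 250 < 157 + 117 = 274, the triangle is acute, so the smallest enclosing circle is the circumcircle.
Circumcentre = (-13/18, 17/6), r² = 10205/162.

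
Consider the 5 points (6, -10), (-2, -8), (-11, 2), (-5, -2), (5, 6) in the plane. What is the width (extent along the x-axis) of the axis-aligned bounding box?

max x = 6, min x = -11, so width = 17.

17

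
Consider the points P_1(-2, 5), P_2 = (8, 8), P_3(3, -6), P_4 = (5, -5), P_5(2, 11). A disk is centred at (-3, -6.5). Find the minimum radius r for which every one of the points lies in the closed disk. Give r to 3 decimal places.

18.200

The required radius is the distance from (-3, -6.5) to the farthest point.
Squared distances: 133.25, 331.25, 36.25, 66.25, 331.25.
Maximum is 331.25, attained at P_2.
r = √(331.25) ≈ 18.200.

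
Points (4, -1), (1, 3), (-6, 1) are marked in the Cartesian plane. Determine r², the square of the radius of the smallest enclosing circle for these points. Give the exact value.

26

Call the three points A, B, C in the order given.
Side lengths²: AB² = 25, AC² = 104, BC² = 53.
Since AC² = 104 ≥ 53 + 25 = 78, the angle opposite AC is not acute, so the smallest enclosing circle has AC as diameter.
Centre = midpoint of AC = (-1, 0), r² = 104/4 = 26.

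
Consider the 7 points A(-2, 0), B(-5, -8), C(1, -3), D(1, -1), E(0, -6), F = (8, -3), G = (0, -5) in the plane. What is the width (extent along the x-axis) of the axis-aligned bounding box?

max x = 8, min x = -5, so width = 13.

13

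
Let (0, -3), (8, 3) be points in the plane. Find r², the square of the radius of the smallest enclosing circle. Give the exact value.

The smallest circle enclosing two points has them as diameter endpoints.
Centre = midpoint = (4, 0); r² = |(0, -3)−(8, 3)|²/4 = 100/4 = 25.

25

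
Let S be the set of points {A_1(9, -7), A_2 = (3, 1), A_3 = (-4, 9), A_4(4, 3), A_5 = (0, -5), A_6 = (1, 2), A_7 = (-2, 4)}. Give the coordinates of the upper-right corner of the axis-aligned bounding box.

x-range [-4, 9], y-range [-7, 9].
The upper-right corner is (9, 9).

(9, 9)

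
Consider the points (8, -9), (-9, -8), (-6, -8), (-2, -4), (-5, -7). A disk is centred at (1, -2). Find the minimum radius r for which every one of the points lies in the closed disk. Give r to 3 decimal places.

11.662

The required radius is the distance from (1, -2) to the farthest point.
Squared distances: 98, 136, 85, 13, 61.
Maximum is 136, attained at (-9, -8).
r = √136 ≈ 11.662.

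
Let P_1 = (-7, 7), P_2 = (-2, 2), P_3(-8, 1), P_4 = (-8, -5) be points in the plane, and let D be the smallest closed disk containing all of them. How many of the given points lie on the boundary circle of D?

2

The farthest pair is P_1–P_4 with squared distance 145. The circle on this segment as diameter has centre (-7.5, 1) and r² = 145/4 = 36.25.
Check P_2: distance² to centre = 31.25 ≤ 36.25, so it lies inside.
All remaining points lie in this disk, and no smaller disk contains both endpoints, so this is the minimum enclosing circle.
The points at distance exactly r from the centre are P_1, P_4 — 2 points.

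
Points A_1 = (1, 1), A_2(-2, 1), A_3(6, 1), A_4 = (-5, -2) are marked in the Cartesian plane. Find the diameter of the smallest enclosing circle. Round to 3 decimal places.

A smallest enclosing disk is always determined by at most three of the input points on its boundary.
The farthest pair is A_3–A_4 with squared distance 130. The circle on this segment as diameter has centre (0.5, -0.5) and r² = 130/4 = 32.5.
Check A_1: distance² to centre = 2.5 ≤ 32.5, so it lies inside.
All remaining points lie in this disk, and no smaller disk contains both endpoints, so this is the minimum enclosing circle.
Diameter = 2r = 2√(32.5) ≈ 11.402.

11.402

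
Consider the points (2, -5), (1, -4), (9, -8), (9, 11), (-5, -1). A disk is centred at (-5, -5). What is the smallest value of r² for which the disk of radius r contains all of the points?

452

The required radius is the distance from (-5, -5) to the farthest point.
Squared distances: 49, 37, 205, 452, 16.
Maximum is 452, attained at (9, 11).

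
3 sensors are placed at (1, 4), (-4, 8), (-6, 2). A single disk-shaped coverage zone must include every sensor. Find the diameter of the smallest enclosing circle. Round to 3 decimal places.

7.758

Call the three points A, B, C in the order given.
Side lengths²: AB² = 41, AC² = 53, BC² = 40.
Since AC² = 53 < 41 + 40 = 81, the triangle is acute, so the smallest enclosing circle is the circumcircle.
Circumcentre = (-109/38, 163/38), r² = 10865/722.
Diameter = 2r = 2√(10865/722) ≈ 7.758.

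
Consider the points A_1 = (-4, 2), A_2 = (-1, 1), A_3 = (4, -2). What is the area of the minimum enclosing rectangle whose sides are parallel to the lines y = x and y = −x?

In coordinates u = x + y, v = x − y the rectangle is axis-aligned; the map (x,y)→(u,v) scales areas by 2.
u-values: -2, 0, 2; range = 2 − (-2) = 4.
v-values: -6, -2, 6; range = 6 − (-6) = 12.
Area = (4 × 12) / 2 = 24.

24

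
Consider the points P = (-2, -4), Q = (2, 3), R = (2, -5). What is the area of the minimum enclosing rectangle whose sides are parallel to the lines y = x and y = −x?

In coordinates u = x + y, v = x − y the rectangle is axis-aligned; the map (x,y)→(u,v) scales areas by 2.
u-values: -6, 5, -3; range = 5 − (-6) = 11.
v-values: 2, -1, 7; range = 7 − (-1) = 8.
Area = (11 × 8) / 2 = 44.

44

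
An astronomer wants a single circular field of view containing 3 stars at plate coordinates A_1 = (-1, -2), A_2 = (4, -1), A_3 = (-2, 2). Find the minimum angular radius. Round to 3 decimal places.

3.354

Side lengths²: A_1A_2² = 26, A_1A_3² = 17, A_2A_3² = 45.
Since A_2A_3² = 45 ≥ 26 + 17 = 43, the angle opposite A_2A_3 is not acute, so the smallest enclosing circle has A_2A_3 as diameter.
Centre = midpoint of A_2A_3 = (1, 0.5), r² = 45/4 = 11.25.
r = √(11.25) ≈ 3.354.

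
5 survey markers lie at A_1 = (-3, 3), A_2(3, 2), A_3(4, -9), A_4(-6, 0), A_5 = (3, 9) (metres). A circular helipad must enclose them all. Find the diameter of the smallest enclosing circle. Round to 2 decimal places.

The minimum enclosing circle of a finite set is fixed by two of the points (as a diameter) or three (as a circumcircle).
The minimum enclosing circle is determined by three boundary points: A_3, A_4, A_5.
Their circumcentre is (115/38, -1/38) with r² = 58825/722.
The farthest remaining point A_1 is at distance² 32833/722 ≤ 58825/722.
Diameter = 2r = 2√(58825/722) ≈ 18.05.

18.05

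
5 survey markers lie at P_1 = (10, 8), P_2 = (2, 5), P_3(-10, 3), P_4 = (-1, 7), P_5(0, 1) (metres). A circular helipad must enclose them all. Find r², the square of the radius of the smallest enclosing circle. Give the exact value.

By Welzl's lemma the MEC is supported by two points (diametrically opposite) or three points (on a circumcircle).
The farthest pair is P_1–P_3 with squared distance 425. The circle on this segment as diameter has centre (0, 5.5) and r² = 425/4 = 106.25.
Check P_2: distance² to centre = 4.25 ≤ 106.25, so it lies inside.
All remaining points lie in this disk, and no smaller disk contains both endpoints, so this is the minimum enclosing circle.

106.25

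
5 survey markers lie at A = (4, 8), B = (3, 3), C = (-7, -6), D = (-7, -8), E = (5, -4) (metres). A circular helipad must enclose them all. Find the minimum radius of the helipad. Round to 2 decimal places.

The farthest pair is A–D with squared distance 377. The circle on this segment as diameter has centre (-1.5, 0) and r² = 377/4 = 94.25.
Check B: distance² to centre = 29.25 ≤ 94.25, so it lies inside.
All remaining points lie in this disk, and no smaller disk contains both endpoints, so this is the minimum enclosing circle.
r = √(94.25) ≈ 9.71.

9.71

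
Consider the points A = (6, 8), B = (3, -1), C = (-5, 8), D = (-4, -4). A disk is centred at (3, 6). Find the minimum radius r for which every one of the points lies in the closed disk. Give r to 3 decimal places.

The required radius is the distance from (3, 6) to the farthest point.
Squared distances: 13, 49, 68, 149.
Maximum is 149, attained at D.
r = √149 ≈ 12.207.

12.207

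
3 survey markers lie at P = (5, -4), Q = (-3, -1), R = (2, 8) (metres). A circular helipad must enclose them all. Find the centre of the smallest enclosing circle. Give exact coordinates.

Side lengths²: PQ² = 73, PR² = 153, QR² = 106.
Since PR² = 153 < 106 + 73 = 179, the triangle is acute, so the smallest enclosing circle is the circumcircle.
Circumcentre = (151/58, 103/58), r² = 65773/1682.
Centre = (151/58, 103/58).

(151/58, 103/58)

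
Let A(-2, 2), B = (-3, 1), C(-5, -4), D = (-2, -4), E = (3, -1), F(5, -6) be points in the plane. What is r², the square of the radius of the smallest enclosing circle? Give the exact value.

7345/242

The minimum enclosing circle of a finite set is fixed by two of the points (as a diameter) or three (as a circumcircle).
The minimum enclosing circle is determined by three boundary points: A, C, F.
Their circumcentre is (9/22, -65/22) with r² = 7345/242.
The farthest remaining point B is at distance² 6597/242 ≤ 7345/242.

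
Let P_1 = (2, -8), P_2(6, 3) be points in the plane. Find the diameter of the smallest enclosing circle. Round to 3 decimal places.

11.705

The smallest circle enclosing two points has them as diameter endpoints.
Centre = midpoint = (4, -2.5); r² = |P_1P_2|²/4 = 137/4 = 34.25.
Diameter = 2r = 2√(34.25) ≈ 11.705.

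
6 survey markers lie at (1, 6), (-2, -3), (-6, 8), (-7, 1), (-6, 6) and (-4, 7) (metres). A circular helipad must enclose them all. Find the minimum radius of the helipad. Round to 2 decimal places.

By Welzl's lemma the MEC is supported by two points (diametrically opposite) or three points (on a circumcircle).
The minimum enclosing circle is determined by three boundary points: (1, 6), (-2, -3), (-6, 8).
Their circumcentre is (-173/46, 119/46) with r² = 36305/1058.
The farthest remaining point (-4, 7) is at distance² 20665/1058 ≤ 36305/1058.
r = √(36305/1058) ≈ 5.86.

5.86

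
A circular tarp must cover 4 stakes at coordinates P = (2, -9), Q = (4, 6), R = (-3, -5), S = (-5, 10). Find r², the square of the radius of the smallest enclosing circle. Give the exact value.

102.5

A smallest enclosing disk is always determined by at most three of the input points on its boundary.
The farthest pair is P–S with squared distance 410. The circle on this segment as diameter has centre (-1.5, 0.5) and r² = 410/4 = 102.5.
Check Q: distance² to centre = 60.5 ≤ 102.5, so it lies inside.
All remaining points lie in this disk, and no smaller disk contains both endpoints, so this is the minimum enclosing circle.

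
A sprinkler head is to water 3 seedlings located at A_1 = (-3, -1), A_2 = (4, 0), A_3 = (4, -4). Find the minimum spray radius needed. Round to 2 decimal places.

Side lengths²: A_1A_2² = 50, A_1A_3² = 58, A_2A_3² = 16.
Since A_1A_3² = 58 < 50 + 16 = 66, the triangle is acute, so the smallest enclosing circle is the circumcircle.
Circumcentre = (5/7, -2), r² = 725/49.
r = √(725/49) ≈ 3.85.

3.85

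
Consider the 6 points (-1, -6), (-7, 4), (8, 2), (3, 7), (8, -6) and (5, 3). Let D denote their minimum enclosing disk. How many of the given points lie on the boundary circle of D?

A smallest enclosing disk is always determined by at most three of the input points on its boundary.
The farthest pair is (-7, 4)–(8, -6) with squared distance 325. The circle on this segment as diameter has centre (0.5, -1) and r² = 325/4 = 81.25.
Check (-1, -6): distance² to centre = 27.25 ≤ 81.25, so it lies inside.
All remaining points lie in this disk, and no smaller disk contains both endpoints, so this is the minimum enclosing circle.
The points at distance exactly r from the centre are (-7, 4), (8, -6) — 2 points.

2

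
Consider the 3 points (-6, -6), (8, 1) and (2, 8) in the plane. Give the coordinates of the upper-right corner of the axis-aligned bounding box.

(8, 8)

x-range [-6, 8], y-range [-6, 8].
The upper-right corner is (8, 8).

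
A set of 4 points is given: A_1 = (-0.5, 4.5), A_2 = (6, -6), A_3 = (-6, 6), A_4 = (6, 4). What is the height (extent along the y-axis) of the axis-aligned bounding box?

max y = 6, min y = -6, so height = 12.

12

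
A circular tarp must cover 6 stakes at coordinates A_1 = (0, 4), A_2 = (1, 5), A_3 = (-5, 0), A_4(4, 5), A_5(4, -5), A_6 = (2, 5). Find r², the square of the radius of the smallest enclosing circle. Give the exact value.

2809/81

A smallest enclosing disk is always determined by at most three of the input points on its boundary.
The minimum enclosing circle is determined by three boundary points: A_3, A_4, A_5.
Their circumcentre is (8/9, 0) with r² = 2809/81.
The farthest remaining point A_6 is at distance² 2125/81 ≤ 2809/81.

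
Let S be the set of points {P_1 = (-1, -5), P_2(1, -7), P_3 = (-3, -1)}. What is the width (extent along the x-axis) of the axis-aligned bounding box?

max x = 1, min x = -3, so width = 4.

4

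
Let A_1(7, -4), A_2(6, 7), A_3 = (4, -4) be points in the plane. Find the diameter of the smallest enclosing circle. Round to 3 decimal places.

11.226

Side lengths²: A_1A_2² = 122, A_1A_3² = 9, A_2A_3² = 125.
Since A_2A_3² = 125 < 122 + 9 = 131, the triangle is acute, so the smallest enclosing circle is the circumcircle.
Circumcentre = (5.5, 31/22), r² = 7625/242.
Diameter = 2r = 2√(7625/242) ≈ 11.226.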